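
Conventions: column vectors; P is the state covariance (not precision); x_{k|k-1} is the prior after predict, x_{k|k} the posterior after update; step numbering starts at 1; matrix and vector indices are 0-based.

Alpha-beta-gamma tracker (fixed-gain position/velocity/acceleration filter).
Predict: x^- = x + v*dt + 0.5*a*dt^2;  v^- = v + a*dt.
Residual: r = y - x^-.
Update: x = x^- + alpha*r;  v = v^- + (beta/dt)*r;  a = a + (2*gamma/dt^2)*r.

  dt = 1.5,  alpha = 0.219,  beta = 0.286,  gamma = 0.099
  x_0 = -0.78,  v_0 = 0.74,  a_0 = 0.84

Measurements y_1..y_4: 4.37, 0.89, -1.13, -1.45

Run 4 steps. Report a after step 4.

a_post = -1.5240

step 1: x_pred=1.2750  r=3.0950  x^+=1.9528  v^+=2.5901  a^+=1.1124
step 2: x_pred=7.0894  r=-6.1994  x^+=5.7317  v^+=3.0766  a^+=0.5668
step 3: x_pred=10.9843  r=-12.1143  x^+=8.3313  v^+=1.6171  a^+=-0.4992
step 4: x_pred=10.1952  r=-11.6452  x^+=7.6449  v^+=-1.3522  a^+=-1.5240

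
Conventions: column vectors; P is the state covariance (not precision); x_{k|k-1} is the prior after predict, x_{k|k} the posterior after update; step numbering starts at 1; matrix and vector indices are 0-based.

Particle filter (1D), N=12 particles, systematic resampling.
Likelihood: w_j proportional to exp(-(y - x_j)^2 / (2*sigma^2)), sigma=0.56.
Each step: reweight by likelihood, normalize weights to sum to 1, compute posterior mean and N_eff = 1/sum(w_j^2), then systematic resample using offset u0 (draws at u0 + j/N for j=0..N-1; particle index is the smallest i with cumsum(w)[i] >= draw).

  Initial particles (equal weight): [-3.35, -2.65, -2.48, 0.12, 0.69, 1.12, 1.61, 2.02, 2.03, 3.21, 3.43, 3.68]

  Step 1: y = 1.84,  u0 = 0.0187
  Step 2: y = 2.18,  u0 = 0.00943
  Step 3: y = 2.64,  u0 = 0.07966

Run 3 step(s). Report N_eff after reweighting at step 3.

N_eff = 10.2361

step 1: w=[0.0000, 0.0000, 0.0000, 0.0026, 0.0352, 0.1267, 0.2662, 0.2750, 0.2734, 0.0145, 0.0051, 0.0013]  mean=1.7746  Neff=4.1885  idx=[4, 5, 6, 6, 6, 7, 7, 7, 7, 8, 8, 8]
step 2: w=[0.0033, 0.0191, 0.0683, 0.0683, 0.0683, 0.1101, 0.1101, 0.1101, 0.1101, 0.1107, 0.1107, 0.1107]  mean=1.9176  Neff=10.0355  idx=[1, 3, 4, 5, 6, 6, 7, 8, 9, 9, 10, 11]
step 3: w=[0.0047, 0.0347, 0.0347, 0.1020, 0.1020, 0.1020, 0.1020, 0.1020, 0.1040, 0.1040, 0.1040, 0.1040]  mean=1.9915  Neff=10.2361  idx=[3, 3, 4, 5, 6, 7, 7, 8, 9, 10, 11, 11]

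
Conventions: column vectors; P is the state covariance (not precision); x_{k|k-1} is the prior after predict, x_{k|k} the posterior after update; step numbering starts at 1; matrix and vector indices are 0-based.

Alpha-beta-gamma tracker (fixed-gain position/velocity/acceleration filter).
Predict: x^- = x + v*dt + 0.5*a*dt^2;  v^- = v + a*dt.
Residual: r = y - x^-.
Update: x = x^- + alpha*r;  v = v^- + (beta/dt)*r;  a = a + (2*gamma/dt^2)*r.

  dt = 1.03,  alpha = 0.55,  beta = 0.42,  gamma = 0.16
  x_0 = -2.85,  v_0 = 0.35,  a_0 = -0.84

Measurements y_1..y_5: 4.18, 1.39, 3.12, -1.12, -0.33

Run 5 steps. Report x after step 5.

step 1: x_pred=-2.9351  r=7.1151  x^+=0.9782  v^+=2.3861  a^+=1.3061
step 2: x_pred=4.1287  r=-2.7387  x^+=2.6224  v^+=2.6146  a^+=0.4800
step 3: x_pred=5.5701  r=-2.4501  x^+=4.2226  v^+=2.1100  a^+=-0.2590
step 4: x_pred=6.2585  r=-7.3785  x^+=2.2003  v^+=-1.1655  a^+=-2.4846
step 5: x_pred=-0.3181  r=-0.0119  x^+=-0.3246  v^+=-3.7294  a^+=-2.4882

x_post = -0.3246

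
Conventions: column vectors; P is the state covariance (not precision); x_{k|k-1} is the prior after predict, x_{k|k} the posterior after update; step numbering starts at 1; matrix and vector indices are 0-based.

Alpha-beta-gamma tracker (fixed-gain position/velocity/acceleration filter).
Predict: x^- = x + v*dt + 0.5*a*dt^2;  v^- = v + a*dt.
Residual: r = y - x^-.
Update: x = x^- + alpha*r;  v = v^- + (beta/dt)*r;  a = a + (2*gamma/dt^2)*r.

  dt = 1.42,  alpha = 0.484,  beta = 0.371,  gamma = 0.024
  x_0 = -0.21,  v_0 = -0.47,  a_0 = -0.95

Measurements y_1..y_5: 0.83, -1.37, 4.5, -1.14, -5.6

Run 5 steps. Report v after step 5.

v_post = -2.3707

step 1: x_pred=-1.8352  r=2.6652  x^+=-0.5452  v^+=-1.1227  a^+=-0.8866
step 2: x_pred=-3.0333  r=1.6633  x^+=-2.2282  v^+=-1.9470  a^+=-0.8470
step 3: x_pred=-5.8469  r=10.3469  x^+=-0.8390  v^+=-0.4464  a^+=-0.6007
step 4: x_pred=-2.0785  r=0.9385  x^+=-1.6243  v^+=-1.0541  a^+=-0.5783
step 5: x_pred=-3.7042  r=-1.8958  x^+=-4.6218  v^+=-2.3707  a^+=-0.6234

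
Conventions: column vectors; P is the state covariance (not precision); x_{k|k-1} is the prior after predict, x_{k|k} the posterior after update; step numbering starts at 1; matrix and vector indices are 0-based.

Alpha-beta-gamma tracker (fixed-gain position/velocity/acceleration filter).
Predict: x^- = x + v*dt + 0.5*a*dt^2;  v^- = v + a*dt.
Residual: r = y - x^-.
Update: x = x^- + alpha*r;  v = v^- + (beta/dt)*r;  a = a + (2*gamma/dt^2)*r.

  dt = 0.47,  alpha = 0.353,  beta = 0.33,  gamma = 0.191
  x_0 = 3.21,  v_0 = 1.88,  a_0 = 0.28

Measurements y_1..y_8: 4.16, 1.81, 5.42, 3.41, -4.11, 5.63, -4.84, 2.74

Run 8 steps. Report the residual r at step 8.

resid = 8.3107

step 1: x_pred=4.1245  r=0.0355  x^+=4.1370  v^+=2.0365  a^+=0.3413
step 2: x_pred=5.1319  r=-3.3219  x^+=3.9593  v^+=-0.1355  a^+=-5.4032
step 3: x_pred=3.2988  r=2.1212  x^+=4.0476  v^+=-1.1856  a^+=-1.7351
step 4: x_pred=3.2987  r=0.1113  x^+=3.3380  v^+=-1.9230  a^+=-1.5426
step 5: x_pred=2.2638  r=-6.3738  x^+=0.0139  v^+=-7.1232  a^+=-12.5648
step 6: x_pred=-4.7218  r=10.3518  x^+=-1.0676  v^+=-5.7604  a^+=5.3365
step 7: x_pred=-3.1856  r=-1.6544  x^+=-3.7696  v^+=-4.4138  a^+=2.4756
step 8: x_pred=-5.5707  r=8.3107  x^+=-2.6370  v^+=2.5849  a^+=16.8471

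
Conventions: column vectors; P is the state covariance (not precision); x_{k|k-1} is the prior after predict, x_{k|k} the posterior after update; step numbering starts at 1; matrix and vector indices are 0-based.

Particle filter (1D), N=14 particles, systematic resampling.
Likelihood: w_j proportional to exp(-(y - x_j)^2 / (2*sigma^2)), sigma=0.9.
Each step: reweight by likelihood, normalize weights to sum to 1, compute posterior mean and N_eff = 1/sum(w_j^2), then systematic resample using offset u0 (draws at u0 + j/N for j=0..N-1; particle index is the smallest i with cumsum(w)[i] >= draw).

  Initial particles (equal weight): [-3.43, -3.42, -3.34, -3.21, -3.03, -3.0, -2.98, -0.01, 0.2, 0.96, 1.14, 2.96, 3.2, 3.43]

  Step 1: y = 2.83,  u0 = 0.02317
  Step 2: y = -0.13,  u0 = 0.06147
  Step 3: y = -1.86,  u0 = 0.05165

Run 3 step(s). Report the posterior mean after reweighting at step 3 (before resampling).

step 1: w=[0.0000, 0.0000, 0.0000, 0.0000, 0.0000, 0.0000, 0.0000, 0.0023, 0.0046, 0.0383, 0.0568, 0.3280, 0.3046, 0.2654]  mean=2.9582  Neff=3.6298  idx=[9, 10, 11, 11, 11, 11, 12, 12, 12, 12, 13, 13, 13, 13]
step 2: w=[0.5542, 0.4263, 0.0032, 0.0032, 0.0032, 0.0032, 0.0012, 0.0012, 0.0012, 0.0012, 0.0005, 0.0005, 0.0005, 0.0005]  mean=1.0778  Neff=2.0453  idx=[0, 0, 0, 0, 0, 0, 0, 1, 1, 1, 1, 1, 1, 4]
step 3: w=[0.0986, 0.0986, 0.0986, 0.0986, 0.0986, 0.0986, 0.0986, 0.0516, 0.0516, 0.0516, 0.0516, 0.0516, 0.0516, 0.0000]  mean=1.0158  Neff=11.8986  idx=[0, 1, 1, 2, 3, 4, 4, 5, 6, 7, 8, 9, 11, 12]

post_mean = 1.0158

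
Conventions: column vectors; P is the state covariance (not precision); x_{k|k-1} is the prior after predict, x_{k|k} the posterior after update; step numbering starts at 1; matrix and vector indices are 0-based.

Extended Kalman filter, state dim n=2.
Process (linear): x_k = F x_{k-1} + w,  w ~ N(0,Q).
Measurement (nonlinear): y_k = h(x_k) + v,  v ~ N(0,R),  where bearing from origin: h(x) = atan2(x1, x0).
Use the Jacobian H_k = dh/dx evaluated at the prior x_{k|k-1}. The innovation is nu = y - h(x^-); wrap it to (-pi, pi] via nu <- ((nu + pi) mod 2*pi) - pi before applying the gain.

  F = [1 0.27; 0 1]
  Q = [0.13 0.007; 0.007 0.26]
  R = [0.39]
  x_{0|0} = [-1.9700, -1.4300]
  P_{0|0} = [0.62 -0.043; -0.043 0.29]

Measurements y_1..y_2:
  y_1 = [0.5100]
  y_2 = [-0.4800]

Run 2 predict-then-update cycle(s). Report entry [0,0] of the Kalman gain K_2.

K[0,0] = 0.3703

step 1: x^-=[-2.3561, -1.4300]  P^-=[0.7479 0.0423; 0.0423 0.5500]  H_jac=[0.1883 -0.3102]  S=[0.4645]  K=[0.2749; -0.3501]  nu=[3.1061]  x^+=[-1.5023, -2.5176]  P^+=[0.7128 0.0870; 0.0870 0.4931]
step 2: x^-=[-2.1820, -2.5176]  P^-=[0.9258 0.2271; 0.2271 0.7531]  H_jac=[0.2268 -0.1966]  S=[0.4465]  K=[0.3703; -0.2162]  nu=[1.8049]  x^+=[-1.5137, -2.9078]  P^+=[0.8645 0.2629; 0.2629 0.7322]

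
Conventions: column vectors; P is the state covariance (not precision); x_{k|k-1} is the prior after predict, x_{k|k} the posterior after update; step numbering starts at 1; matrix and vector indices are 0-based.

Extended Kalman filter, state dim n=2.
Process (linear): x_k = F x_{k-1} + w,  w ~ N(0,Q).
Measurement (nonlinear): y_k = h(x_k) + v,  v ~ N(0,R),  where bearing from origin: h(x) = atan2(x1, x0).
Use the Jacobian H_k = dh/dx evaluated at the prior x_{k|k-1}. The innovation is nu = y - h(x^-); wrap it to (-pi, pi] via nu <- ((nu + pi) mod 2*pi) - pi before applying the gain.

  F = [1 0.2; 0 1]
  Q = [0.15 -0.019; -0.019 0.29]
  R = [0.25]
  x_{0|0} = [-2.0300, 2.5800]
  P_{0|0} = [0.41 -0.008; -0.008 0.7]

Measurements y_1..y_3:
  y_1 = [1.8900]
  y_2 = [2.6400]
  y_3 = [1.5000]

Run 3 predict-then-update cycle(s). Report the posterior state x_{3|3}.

step 1: x^-=[-1.5140, 2.5800]  P^-=[0.5848 0.1130; 0.1130 0.9900]  H_jac=[-0.2883 -0.1692]  S=[0.3380]  K=[-0.5554; -0.5920]  nu=[-0.2115]  x^+=[-1.3965, 2.7052]  P^+=[0.4805 0.0019; 0.0019 0.8716]
step 2: x^-=[-0.8555, 2.7052]  P^-=[0.6661 0.1572; 0.1572 1.1616]  H_jac=[-0.3361 -0.1063]  S=[0.3496]  K=[-0.6882; -0.5042]  nu=[0.7629]  x^+=[-1.3805, 2.3205]  P^+=[0.5006 0.0359; 0.0359 1.0727]
step 3: x^-=[-0.9164, 2.3205]  P^-=[0.7079 0.2314; 0.2314 1.3627]  H_jac=[-0.3728 -0.1472]  S=[0.4033]  K=[-0.7388; -0.7113]  nu=[-0.4469]  x^+=[-0.5862, 2.6384]  P^+=[0.4877 0.0195; 0.0195 1.1586]

x_post = [-0.5862, 2.6384]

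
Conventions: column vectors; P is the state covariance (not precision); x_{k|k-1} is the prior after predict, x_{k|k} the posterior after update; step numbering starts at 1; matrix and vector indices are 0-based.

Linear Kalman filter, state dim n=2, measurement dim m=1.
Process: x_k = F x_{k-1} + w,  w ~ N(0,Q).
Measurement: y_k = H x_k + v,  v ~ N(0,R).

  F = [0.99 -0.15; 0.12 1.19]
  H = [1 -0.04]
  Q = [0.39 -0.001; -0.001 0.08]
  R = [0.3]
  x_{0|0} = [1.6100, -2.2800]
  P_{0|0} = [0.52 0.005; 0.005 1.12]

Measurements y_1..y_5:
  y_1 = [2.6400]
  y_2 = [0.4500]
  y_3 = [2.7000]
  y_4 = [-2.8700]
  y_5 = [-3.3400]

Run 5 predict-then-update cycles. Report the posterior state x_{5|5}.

x_post = [-2.6646, 2.7829]

step 1: x^-=[1.9359, -2.5200]  P^-=[0.9234 -0.1333; -0.1333 1.6749]  S=[1.2367]  K=[0.7509; -0.1620]  nu=[0.6033]  x^+=[2.3889, -2.6177]  P^+=[0.2260 0.0171; 0.0171 1.6425]
step 2: x^-=[2.7577, -2.8284]  P^-=[0.6433 -0.2475; -0.2475 2.4141]  S=[0.9670]  K=[0.6755; -0.3558]  nu=[-2.4209]  x^+=[1.1223, -1.9671]  P^+=[0.2021 -0.0151; -0.0151 2.2917]
step 3: x^-=[1.4062, -2.2061]  P^-=[0.6441 -0.4035; -0.4035 3.3238]  S=[0.9817]  K=[0.6725; -0.5465]  nu=[1.2056]  x^+=[2.2170, -2.8650]  P^+=[0.2001 -0.0427; -0.0427 3.0306]
step 4: x^-=[2.6246, -3.1433]  P^-=[0.6670 -0.5678; -0.5678 4.3623]  S=[1.0194]  K=[0.6766; -0.7282]  nu=[-5.6203]  x^+=[-1.1780, 0.9492]  P^+=[0.2003 -0.0656; -0.0656 3.8218]
step 5: x^-=[-1.3086, 0.9882]  P^-=[0.6918 -0.7355; -0.7355 5.4763]  S=[1.0594]  K=[0.6808; -0.9010]  nu=[-1.9919]  x^+=[-2.6646, 2.7829]  P^+=[0.2008 -0.0856; -0.0856 4.6163]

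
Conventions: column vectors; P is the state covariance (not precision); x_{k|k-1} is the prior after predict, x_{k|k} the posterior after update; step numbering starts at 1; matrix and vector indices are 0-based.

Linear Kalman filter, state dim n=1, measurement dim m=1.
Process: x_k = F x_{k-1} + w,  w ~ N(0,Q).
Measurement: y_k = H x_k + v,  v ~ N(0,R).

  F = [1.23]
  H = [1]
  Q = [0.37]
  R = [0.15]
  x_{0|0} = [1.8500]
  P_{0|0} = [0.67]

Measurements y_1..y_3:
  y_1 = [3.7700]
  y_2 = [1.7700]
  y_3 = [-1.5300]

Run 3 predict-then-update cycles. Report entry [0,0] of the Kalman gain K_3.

step 1: x^-=[2.2755]  P^-=[1.3836]  S=[1.5336]  K=[0.9022]  nu=[1.4945]  x^+=[3.6238]  P^+=[0.1353]
step 2: x^-=[4.4573]  P^-=[0.5747]  S=[0.7247]  K=[0.7930]  nu=[-2.6873]  x^+=[2.3262]  P^+=[0.1190]
step 3: x^-=[2.8612]  P^-=[0.5500]  S=[0.7000]  K=[0.7857]  nu=[-4.3912]  x^+=[-0.5890]  P^+=[0.1179]

K[0,0] = 0.7857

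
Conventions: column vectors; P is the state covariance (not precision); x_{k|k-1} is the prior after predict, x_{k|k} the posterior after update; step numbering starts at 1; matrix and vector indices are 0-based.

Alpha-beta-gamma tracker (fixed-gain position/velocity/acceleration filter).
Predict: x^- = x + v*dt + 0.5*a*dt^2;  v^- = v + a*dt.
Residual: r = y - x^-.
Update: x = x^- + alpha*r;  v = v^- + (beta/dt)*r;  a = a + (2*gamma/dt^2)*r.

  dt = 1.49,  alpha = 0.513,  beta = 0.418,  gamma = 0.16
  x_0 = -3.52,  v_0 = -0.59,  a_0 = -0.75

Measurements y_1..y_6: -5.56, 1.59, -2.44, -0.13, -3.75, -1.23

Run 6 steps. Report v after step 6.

v_post = -0.1246

step 1: x_pred=-5.2316  r=-0.3284  x^+=-5.4001  v^+=-1.7996  a^+=-0.7973
step 2: x_pred=-8.9666  r=10.5566  x^+=-3.5511  v^+=-0.0261  a^+=0.7243
step 3: x_pred=-2.7860  r=0.3460  x^+=-2.6085  v^+=1.1501  a^+=0.7741
step 4: x_pred=-0.0355  r=-0.0945  x^+=-0.0840  v^+=2.2771  a^+=0.7605
step 5: x_pred=4.1531  r=-7.9031  x^+=0.0988  v^+=1.1932  a^+=-0.3786
step 6: x_pred=1.4563  r=-2.6863  x^+=0.0782  v^+=-0.1246  a^+=-0.7658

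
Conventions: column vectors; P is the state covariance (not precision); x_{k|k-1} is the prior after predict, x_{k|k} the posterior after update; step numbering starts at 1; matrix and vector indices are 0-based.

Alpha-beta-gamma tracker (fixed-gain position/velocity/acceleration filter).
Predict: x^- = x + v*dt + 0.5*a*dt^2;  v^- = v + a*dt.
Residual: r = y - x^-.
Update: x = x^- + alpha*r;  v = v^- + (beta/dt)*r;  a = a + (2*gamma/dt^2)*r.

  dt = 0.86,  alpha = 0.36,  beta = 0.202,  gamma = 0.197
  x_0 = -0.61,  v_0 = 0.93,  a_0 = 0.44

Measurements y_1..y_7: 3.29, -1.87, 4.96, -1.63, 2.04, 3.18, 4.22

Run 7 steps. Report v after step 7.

step 1: x_pred=0.3525  r=2.9375  x^+=1.4100  v^+=1.9984  a^+=2.0049
step 2: x_pred=3.8700  r=-5.7400  x^+=1.8036  v^+=2.3743  a^+=-1.0530
step 3: x_pred=3.4561  r=1.5039  x^+=3.9975  v^+=1.8220  a^+=-0.2518
step 4: x_pred=5.4713  r=-7.1013  x^+=2.9148  v^+=-0.0625  a^+=-4.0348
step 5: x_pred=1.3690  r=0.6710  x^+=1.6106  v^+=-3.3749  a^+=-3.6774
step 6: x_pred=-2.6517  r=5.8317  x^+=-0.5523  v^+=-5.1676  a^+=-0.5707
step 7: x_pred=-5.2075  r=9.4275  x^+=-1.8136  v^+=-3.4441  a^+=4.4516

v_post = -3.4441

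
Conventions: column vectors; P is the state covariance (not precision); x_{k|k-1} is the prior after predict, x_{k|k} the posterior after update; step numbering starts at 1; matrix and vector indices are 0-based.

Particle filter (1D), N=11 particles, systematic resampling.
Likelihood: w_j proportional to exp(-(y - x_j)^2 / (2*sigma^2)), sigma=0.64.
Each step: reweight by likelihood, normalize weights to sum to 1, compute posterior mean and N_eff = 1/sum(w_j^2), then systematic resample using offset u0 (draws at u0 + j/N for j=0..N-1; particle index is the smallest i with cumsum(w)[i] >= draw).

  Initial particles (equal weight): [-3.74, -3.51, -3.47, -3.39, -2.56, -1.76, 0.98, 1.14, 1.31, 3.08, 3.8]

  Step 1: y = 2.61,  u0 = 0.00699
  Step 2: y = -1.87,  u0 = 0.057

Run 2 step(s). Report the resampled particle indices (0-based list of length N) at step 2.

resampled_idx = [0, 0, 0, 0, 0, 0, 0, 0, 0, 1, 2]

step 1: w=[0.0000, 0.0000, 0.0000, 0.0000, 0.0000, 0.0000, 0.0331, 0.0607, 0.1078, 0.6478, 0.1506]  mean=2.8104  Neff=2.1799  idx=[6, 8, 8, 9, 9, 9, 9, 9, 9, 9, 10]
step 2: w=[0.8502, 0.0749, 0.0749, 0.0000, 0.0000, 0.0000, 0.0000, 0.0000, 0.0000, 0.0000, 0.0000]  mean=1.0294  Neff=1.3624  idx=[0, 0, 0, 0, 0, 0, 0, 0, 0, 1, 2]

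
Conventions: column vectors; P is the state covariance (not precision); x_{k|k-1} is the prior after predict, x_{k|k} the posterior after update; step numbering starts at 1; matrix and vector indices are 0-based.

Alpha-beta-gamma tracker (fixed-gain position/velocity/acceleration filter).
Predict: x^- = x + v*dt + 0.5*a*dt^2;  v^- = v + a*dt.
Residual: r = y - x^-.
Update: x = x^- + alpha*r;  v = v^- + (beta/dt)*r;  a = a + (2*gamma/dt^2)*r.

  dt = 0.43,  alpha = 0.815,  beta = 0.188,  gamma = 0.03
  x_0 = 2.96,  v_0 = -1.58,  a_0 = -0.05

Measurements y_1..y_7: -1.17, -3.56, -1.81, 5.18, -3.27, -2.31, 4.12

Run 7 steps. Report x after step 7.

x_post = 2.7970

step 1: x_pred=2.2760  r=-3.4460  x^+=-0.5325  v^+=-3.1081  a^+=-1.1682
step 2: x_pred=-1.9770  r=-1.5830  x^+=-3.2671  v^+=-4.3026  a^+=-1.6819
step 3: x_pred=-5.2727  r=3.4627  x^+=-2.4506  v^+=-3.5118  a^+=-0.5583
step 4: x_pred=-4.0123  r=9.1923  x^+=3.4794  v^+=0.2671  a^+=2.4247
step 5: x_pred=3.8184  r=-7.0884  x^+=-1.9586  v^+=-1.7894  a^+=0.1245
step 6: x_pred=-2.7166  r=0.4066  x^+=-2.3852  v^+=-1.5582  a^+=0.2564
step 7: x_pred=-3.0315  r=7.1515  x^+=2.7970  v^+=1.6788  a^+=2.5771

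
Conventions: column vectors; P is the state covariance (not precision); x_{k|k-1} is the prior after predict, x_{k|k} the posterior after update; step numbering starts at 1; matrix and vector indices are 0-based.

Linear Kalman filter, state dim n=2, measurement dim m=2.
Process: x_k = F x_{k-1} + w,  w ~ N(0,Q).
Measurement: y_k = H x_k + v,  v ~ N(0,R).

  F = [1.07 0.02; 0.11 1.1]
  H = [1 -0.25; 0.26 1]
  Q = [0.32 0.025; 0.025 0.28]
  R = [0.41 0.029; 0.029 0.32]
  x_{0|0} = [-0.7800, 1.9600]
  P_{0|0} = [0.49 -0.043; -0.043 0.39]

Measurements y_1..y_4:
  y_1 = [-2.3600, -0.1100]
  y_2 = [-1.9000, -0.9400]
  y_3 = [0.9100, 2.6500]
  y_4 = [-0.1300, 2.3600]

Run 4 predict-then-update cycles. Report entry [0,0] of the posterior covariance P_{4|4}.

step 1: x^-=[-0.7954, 2.0702]  P^-=[0.8793 0.0405; 0.0405 0.7474]  S=[1.3158 0.1087; 0.1087 1.1479]  K=[0.6463 0.1733; -0.1670 0.6761]  nu=[-1.0470, -1.9734]  x^+=[-1.8141, 0.9109]  P^+=[0.2709 0.0038; 0.0038 0.2105]
step 2: x^-=[-1.9228, 0.8024]  P^-=[0.6304 0.0659; 0.0659 0.5389]  S=[1.0412 0.1198; 0.1198 0.9358]  K=[0.5698 0.1727; -0.1365 0.6117]  nu=[0.2234, -1.2425]  x^+=[-2.0100, 0.0119]  P^+=[0.2409 0.0091; 0.0091 0.1894]
step 3: x^-=[-2.1505, -0.2080]  P^-=[0.5963 0.0683; 0.0683 0.5143]  S=[1.0043 0.1193; 0.1193 0.9101]  K=[0.5563 0.1725; -0.1315 0.6018]  nu=[3.0085, 3.4171]  x^+=[0.1123, 1.4529]  P^+=[0.2356 0.0101; 0.0101 0.1862]
step 4: x^-=[0.1492, 1.6105]  P^-=[0.5902 0.0687; 0.0687 0.5105]  S=[0.9978 0.1191; 0.1191 0.9062]  K=[0.5538 0.1724; -0.1307 0.6003]  nu=[0.1234, 0.7107]  x^+=[0.3401, 2.0210]  P^+=[0.2346 0.0102; 0.0102 0.1856]

P_post[0,0] = 0.2346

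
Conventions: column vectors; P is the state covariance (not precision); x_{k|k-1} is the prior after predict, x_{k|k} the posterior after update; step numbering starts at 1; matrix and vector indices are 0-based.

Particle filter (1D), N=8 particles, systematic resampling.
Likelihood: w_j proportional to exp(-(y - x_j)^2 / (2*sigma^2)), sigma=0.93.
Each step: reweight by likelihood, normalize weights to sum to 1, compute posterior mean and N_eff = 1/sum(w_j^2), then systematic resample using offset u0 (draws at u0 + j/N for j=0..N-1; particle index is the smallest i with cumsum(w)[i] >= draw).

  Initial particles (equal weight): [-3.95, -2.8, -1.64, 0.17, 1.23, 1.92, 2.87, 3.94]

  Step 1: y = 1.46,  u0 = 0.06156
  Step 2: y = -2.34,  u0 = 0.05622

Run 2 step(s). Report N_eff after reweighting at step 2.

step 1: w=[0.0000, 0.0000, 0.0015, 0.1478, 0.3750, 0.3422, 0.1225, 0.0110]  mean=1.5360  Neff=3.3935  idx=[3, 4, 4, 4, 5, 5, 5, 6]
step 2: w=[0.9298, 0.0224, 0.0224, 0.0224, 0.0010, 0.0010, 0.0010, 0.0000]  mean=0.2464  Neff=1.1546  idx=[0, 0, 0, 0, 0, 0, 0, 1]

N_eff = 1.1546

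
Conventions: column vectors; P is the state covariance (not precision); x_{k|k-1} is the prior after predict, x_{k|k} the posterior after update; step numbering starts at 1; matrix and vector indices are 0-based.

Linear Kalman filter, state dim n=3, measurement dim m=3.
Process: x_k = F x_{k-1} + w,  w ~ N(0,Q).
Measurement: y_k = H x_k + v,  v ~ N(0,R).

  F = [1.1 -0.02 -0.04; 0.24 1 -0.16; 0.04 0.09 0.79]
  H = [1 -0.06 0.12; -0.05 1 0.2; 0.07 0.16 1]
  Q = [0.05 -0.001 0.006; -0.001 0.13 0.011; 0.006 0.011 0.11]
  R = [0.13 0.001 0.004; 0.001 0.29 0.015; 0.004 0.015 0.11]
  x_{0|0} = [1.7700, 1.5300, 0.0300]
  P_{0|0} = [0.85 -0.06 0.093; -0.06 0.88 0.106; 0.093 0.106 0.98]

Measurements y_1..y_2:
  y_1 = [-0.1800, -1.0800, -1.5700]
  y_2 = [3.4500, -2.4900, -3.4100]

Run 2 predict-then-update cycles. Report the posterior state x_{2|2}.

step 1: x^-=[1.9152, 1.9500, 0.2322]  P^-=[1.0750 0.1252 0.0836; 0.1252 1.0142 0.0700; 0.0836 0.0700 0.7506]  S=[1.2235 0.0538 0.2605; 0.0538 1.3507 0.4007; 0.2605 0.4007 0.9288]  K=[0.8958 0.0539 -0.0819; 0.0443 0.7815 -0.0900; -0.0450 -0.1000 0.8823]  nu=[-2.0061, -2.9807, -2.2483]  x^+=[0.1417, -0.2659, -1.3631]  P^+=[0.1197 0.0247 -0.0169; 0.0247 0.2340 -0.0372; -0.0169 -0.0372 0.1025]
step 2: x^-=[0.2157, -0.0138, -1.0951]  P^-=[0.1954 0.0581 -0.0040; 0.0581 0.3986 -0.0102; -0.0040 -0.0102 0.1699]  S=[0.3215 0.0278 0.0397; 0.0278 0.6860 0.1053; 0.0397 0.1053 0.2885]  K=[0.5954 0.0505 -0.0344; 0.0550 0.5742 -0.0173; -0.0168 -0.0573 0.6054]  nu=[3.3648, -2.2464, -2.3278]  x^+=[2.1859, -1.0782, -2.4323]  P^+=[0.0797 0.0206 -0.0095; 0.0206 0.1717 -0.0220; -0.0095 -0.0220 0.0699]

x_post = [2.1859, -1.0782, -2.4323]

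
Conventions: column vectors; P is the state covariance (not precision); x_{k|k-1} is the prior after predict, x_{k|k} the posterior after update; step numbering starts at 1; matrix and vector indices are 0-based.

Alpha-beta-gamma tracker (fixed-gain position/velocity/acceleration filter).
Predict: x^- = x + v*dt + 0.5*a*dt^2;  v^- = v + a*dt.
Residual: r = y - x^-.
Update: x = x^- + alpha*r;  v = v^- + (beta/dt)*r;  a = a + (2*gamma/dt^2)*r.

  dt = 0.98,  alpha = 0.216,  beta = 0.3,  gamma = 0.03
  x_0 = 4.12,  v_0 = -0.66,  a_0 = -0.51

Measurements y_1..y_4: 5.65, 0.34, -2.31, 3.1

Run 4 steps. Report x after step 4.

x_post = -1.9327

step 1: x_pred=3.2283  r=2.4217  x^+=3.7514  v^+=-0.4185  a^+=-0.3587
step 2: x_pred=3.1690  r=-2.8290  x^+=2.5580  v^+=-1.6360  a^+=-0.5354
step 3: x_pred=0.6975  r=-3.0075  x^+=0.0479  v^+=-3.0814  a^+=-0.7233
step 4: x_pred=-3.3193  r=6.4193  x^+=-1.9327  v^+=-1.8252  a^+=-0.3223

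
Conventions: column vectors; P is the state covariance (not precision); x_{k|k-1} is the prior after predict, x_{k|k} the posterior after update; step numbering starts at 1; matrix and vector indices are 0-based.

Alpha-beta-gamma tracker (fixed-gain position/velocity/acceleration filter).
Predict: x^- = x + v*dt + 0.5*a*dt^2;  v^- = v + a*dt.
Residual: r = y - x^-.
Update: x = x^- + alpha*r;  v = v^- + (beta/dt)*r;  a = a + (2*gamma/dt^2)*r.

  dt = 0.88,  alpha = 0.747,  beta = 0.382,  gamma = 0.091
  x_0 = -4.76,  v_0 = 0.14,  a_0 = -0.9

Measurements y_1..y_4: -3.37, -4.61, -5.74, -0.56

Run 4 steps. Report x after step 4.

x_post = -2.2494

step 1: x_pred=-4.9853  r=1.6153  x^+=-3.7787  v^+=0.0492  a^+=-0.5204
step 2: x_pred=-3.9369  r=-0.6731  x^+=-4.4397  v^+=-0.7009  a^+=-0.6786
step 3: x_pred=-5.3193  r=-0.4207  x^+=-5.6336  v^+=-1.4807  a^+=-0.7775
step 4: x_pred=-7.2376  r=6.6776  x^+=-2.2494  v^+=0.7338  a^+=0.7919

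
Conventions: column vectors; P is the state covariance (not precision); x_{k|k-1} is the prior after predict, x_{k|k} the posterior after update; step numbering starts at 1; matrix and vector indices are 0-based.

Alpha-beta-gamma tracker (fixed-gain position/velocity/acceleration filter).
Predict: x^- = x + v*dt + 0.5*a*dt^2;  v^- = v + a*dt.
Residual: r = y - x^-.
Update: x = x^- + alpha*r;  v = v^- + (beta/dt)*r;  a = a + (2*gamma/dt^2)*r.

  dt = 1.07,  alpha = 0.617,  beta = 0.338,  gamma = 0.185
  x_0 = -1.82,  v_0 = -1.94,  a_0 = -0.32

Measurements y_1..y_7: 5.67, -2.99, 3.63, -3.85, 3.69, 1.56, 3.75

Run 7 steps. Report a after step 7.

step 1: x_pred=-4.0790  r=9.7490  x^+=1.9361  v^+=0.7972  a^+=2.8306
step 2: x_pred=4.4095  r=-7.3995  x^+=-0.1560  v^+=1.4885  a^+=0.4393
step 3: x_pred=1.6882  r=1.9418  x^+=2.8863  v^+=2.5719  a^+=1.0668
step 4: x_pred=6.2490  r=-10.0990  x^+=0.0179  v^+=0.5233  a^+=-2.1969
step 5: x_pred=-0.6798  r=4.3698  x^+=2.0164  v^+=-0.4470  a^+=-0.7847
step 6: x_pred=1.0889  r=0.4711  x^+=1.3796  v^+=-1.1378  a^+=-0.6324
step 7: x_pred=-0.1999  r=3.9499  x^+=2.2372  v^+=-0.5668  a^+=0.6441

a_post = 0.6441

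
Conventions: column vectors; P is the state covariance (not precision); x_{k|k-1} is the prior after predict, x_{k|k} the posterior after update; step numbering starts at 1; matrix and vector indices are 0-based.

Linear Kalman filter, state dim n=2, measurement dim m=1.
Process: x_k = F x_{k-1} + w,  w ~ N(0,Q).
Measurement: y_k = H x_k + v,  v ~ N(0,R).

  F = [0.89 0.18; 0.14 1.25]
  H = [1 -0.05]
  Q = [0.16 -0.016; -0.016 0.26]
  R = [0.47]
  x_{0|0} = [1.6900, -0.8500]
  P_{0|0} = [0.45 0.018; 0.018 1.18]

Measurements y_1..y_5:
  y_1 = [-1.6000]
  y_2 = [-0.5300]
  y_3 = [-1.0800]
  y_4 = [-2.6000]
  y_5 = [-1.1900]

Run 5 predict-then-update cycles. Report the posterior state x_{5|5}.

x_post = [-2.0332, -4.8717]

step 1: x^-=[1.3511, -0.8259]  P^-=[0.5604 0.3260; 0.3260 2.1189]  S=[1.0031]  K=[0.5424; 0.2194]  nu=[-2.9924]  x^+=[-0.2721, -1.4825]  P^+=[0.2653 0.2067; 0.2067 2.0706]
step 2: x^-=[-0.5090, -1.8912]  P^-=[0.5034 0.7180; 0.7180 3.5728]  S=[0.9106]  K=[0.5135; 0.5924]  nu=[-0.1155]  x^+=[-0.5683, -1.9596]  P^+=[0.2634 0.4411; 0.4411 3.2533]
step 3: x^-=[-0.8586, -2.5291]  P^-=[0.6154 1.2506; 1.2506 5.5028]  S=[0.9740]  K=[0.5675; 1.0015]  nu=[-0.3479]  x^+=[-1.0560, -2.8775]  P^+=[0.3016 0.6970; 0.6970 4.5258]
step 4: x^-=[-1.4578, -3.7448]  P^-=[0.7688 1.8329; 1.8329 7.5815]  S=[1.0745]  K=[0.6302; 1.3530]  nu=[-1.3294]  x^+=[-2.2957, -5.5434]  P^+=[0.3420 0.9166; 0.9166 5.6146]
step 5: x^-=[-3.0410, -7.2507]  P^-=[0.9065 2.3327; 2.3327 9.3603]  S=[1.1667]  K=[0.6771; 1.5983]  nu=[1.4884]  x^+=[-2.0332, -4.8717]  P^+=[0.3717 1.0702; 1.0702 6.3798]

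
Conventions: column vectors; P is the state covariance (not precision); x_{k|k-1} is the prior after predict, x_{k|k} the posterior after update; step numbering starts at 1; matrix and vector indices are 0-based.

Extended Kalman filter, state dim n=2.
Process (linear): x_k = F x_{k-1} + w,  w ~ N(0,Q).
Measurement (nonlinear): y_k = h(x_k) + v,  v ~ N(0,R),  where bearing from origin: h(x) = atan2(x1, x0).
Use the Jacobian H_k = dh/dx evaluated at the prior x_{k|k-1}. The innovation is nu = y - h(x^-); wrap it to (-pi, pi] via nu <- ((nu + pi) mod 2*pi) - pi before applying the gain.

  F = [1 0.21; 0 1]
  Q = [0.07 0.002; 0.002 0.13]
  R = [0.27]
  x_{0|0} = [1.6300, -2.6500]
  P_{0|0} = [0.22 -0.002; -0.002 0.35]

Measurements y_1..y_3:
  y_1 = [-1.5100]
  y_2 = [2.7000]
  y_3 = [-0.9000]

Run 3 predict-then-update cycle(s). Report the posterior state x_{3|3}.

step 1: x^-=[1.0735, -2.6500]  P^-=[0.3046 0.0735; 0.0735 0.4800]  H_jac=[0.3242 0.1313]  S=[0.3165]  K=[0.3424; 0.2744]  nu=[-0.3241]  x^+=[0.9625, -2.7389]  P^+=[0.2675 0.0438; 0.0438 0.4562]
step 2: x^-=[0.3873, -2.7389]  P^-=[0.3760 0.1416; 0.1416 0.5862]  H_jac=[0.3579 0.0506]  S=[0.3248]  K=[0.4364; 0.2474]  nu=[-2.1529]  x^+=[-0.5522, -3.2715]  P^+=[0.3141 0.1065; 0.1065 0.5663]
step 3: x^-=[-1.2392, -3.2715]  P^-=[0.4538 0.2274; 0.2274 0.6963]  H_jac=[0.2673 -0.1013]  S=[0.2973]  K=[0.3306; -0.0327]  nu=[1.0329]  x^+=[-0.8977, -3.3052]  P^+=[0.4213 0.2306; 0.2306 0.6960]

x_post = [-0.8977, -3.3052]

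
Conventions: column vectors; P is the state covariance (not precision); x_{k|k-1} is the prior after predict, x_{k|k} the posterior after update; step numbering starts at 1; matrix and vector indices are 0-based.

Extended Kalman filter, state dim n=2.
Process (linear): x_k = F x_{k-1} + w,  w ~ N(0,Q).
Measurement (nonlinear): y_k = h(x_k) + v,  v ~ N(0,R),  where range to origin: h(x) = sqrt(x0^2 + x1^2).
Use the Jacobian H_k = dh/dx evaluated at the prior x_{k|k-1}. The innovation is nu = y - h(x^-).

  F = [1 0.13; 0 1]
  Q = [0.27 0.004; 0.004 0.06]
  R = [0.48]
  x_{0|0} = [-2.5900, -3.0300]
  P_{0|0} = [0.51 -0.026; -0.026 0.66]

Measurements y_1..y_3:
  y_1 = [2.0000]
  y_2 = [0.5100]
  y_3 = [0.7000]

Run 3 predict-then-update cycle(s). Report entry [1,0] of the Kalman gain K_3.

step 1: x^-=[-2.9839, -3.0300]  P^-=[0.7844 0.0638; 0.0638 0.7200]  H_jac=[-0.7017 -0.7125]  S=[1.2955]  K=[-0.4599; -0.4305]  nu=[-2.2526]  x^+=[-1.9479, -2.0602]  P^+=[0.5103 -0.1927; -0.1927 0.4799]
step 2: x^-=[-2.2157, -2.0602]  P^-=[0.7383 -0.1264; -0.1264 0.5399]  H_jac=[-0.7323 -0.6809]  S=[1.0003]  K=[-0.4546; -0.2750]  nu=[-2.5155]  x^+=[-1.0723, -1.3684]  P^+=[0.5317 -0.2514; -0.2514 0.4642]
step 3: x^-=[-1.2502, -1.3684]  P^-=[0.7442 -0.1870; -0.1870 0.5242]  H_jac=[-0.6745 -0.7383]  S=[0.9180]  K=[-0.3963; -0.2842]  nu=[-1.1535]  x^+=[-0.7930, -1.0406]  P^+=[0.6000 -0.2904; -0.2904 0.4501]

K[1,0] = -0.2842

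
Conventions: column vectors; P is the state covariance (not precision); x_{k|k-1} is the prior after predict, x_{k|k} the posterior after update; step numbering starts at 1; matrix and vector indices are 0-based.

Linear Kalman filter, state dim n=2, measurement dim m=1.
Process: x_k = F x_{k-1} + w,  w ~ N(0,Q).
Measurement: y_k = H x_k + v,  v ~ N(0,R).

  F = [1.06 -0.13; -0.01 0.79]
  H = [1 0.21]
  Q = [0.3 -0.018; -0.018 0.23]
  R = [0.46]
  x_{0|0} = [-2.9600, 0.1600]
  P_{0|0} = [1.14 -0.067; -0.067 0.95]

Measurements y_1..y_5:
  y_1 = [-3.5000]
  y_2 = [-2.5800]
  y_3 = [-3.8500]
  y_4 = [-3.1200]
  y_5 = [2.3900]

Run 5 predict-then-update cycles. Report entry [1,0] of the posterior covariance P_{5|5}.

P_post[1,0] = -0.1763

step 1: x^-=[-3.1584, 0.1560]  P^-=[1.6154 -0.1838; -0.1838 0.8241]  S=[2.0346]  K=[0.7750; -0.0053]  nu=[-0.3744]  x^+=[-3.4485, 0.1580]  P^+=[0.3934 -0.1755; -0.1755 0.8240]
step 2: x^-=[-3.6760, 0.1593]  P^-=[0.8043 -0.2540; -0.2540 0.7471]  S=[1.1905]  K=[0.6307; -0.0815]  nu=[1.0625]  x^+=[-3.0058, 0.0726]  P^+=[0.3306 -0.1927; -0.1927 0.7392]
step 3: x^-=[-3.1956, 0.0874]  P^-=[0.7371 -0.2591; -0.2591 0.6944]  S=[1.1189]  K=[0.6101; -0.1012]  nu=[-0.6728]  x^+=[-3.6061, 0.1555]  P^+=[0.3206 -0.1900; -0.1900 0.6829]
step 4: x^-=[-3.8427, 0.1589]  P^-=[0.7241 -0.2509; -0.2509 0.6592]  S=[1.1078]  K=[0.6061; -0.1015]  nu=[0.6893]  x^+=[-3.4249, 0.0890]  P^+=[0.3172 -0.1827; -0.1827 0.6478]
step 5: x^-=[-3.6420, 0.1045]  P^-=[0.7177 -0.2411; -0.2411 0.6372]  S=[1.1045]  K=[0.6039; -0.0972]  nu=[6.0100]  x^+=[-0.0124, -0.4795]  P^+=[0.3148 -0.1763; -0.1763 0.6268]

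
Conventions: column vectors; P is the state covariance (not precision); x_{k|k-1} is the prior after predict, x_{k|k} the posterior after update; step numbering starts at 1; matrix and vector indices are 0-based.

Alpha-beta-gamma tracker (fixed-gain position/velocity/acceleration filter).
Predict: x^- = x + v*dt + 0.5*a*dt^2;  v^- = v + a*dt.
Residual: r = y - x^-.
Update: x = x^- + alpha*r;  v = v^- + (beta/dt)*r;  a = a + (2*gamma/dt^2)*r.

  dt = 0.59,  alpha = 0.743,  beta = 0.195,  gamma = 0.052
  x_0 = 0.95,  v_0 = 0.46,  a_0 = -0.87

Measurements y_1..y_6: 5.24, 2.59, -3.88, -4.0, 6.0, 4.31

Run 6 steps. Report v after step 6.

v_post = 0.1717

step 1: x_pred=1.0700  r=4.1700  x^+=4.1683  v^+=1.3249  a^+=0.3759
step 2: x_pred=5.0154  r=-2.4254  x^+=3.2133  v^+=0.7451  a^+=-0.3488
step 3: x_pred=3.5922  r=-7.4722  x^+=-1.9596  v^+=-1.9304  a^+=-2.5812
step 4: x_pred=-3.5478  r=-0.4522  x^+=-3.8838  v^+=-3.6027  a^+=-2.7163
step 5: x_pred=-6.4822  r=12.4822  x^+=2.7921  v^+=-1.0799  a^+=1.0129
step 6: x_pred=2.3313  r=1.9787  x^+=3.8015  v^+=0.1717  a^+=1.6041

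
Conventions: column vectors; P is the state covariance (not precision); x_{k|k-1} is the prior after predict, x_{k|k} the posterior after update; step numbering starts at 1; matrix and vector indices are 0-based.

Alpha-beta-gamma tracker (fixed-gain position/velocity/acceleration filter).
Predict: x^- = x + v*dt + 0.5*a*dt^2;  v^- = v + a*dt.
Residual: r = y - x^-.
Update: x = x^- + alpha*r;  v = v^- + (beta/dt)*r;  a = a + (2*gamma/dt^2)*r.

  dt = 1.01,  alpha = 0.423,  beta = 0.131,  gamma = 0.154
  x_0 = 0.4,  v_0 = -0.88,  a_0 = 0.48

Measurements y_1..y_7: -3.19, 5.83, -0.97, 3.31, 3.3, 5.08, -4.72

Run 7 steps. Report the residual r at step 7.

resid = -15.2173

step 1: x_pred=-0.2440  r=-2.9460  x^+=-1.4901  v^+=-0.7773  a^+=-0.4095
step 2: x_pred=-2.4841  r=8.3141  x^+=1.0328  v^+=-0.1125  a^+=2.1008
step 3: x_pred=1.9906  r=-2.9606  x^+=0.7383  v^+=1.6253  a^+=1.2069
step 4: x_pred=2.9954  r=0.3146  x^+=3.1284  v^+=2.8850  a^+=1.3019
step 5: x_pred=6.7063  r=-3.4063  x^+=5.2655  v^+=3.7581  a^+=0.2734
step 6: x_pred=9.2006  r=-4.1206  x^+=7.4576  v^+=3.4998  a^+=-0.9707
step 7: x_pred=10.4973  r=-15.2173  x^+=4.0604  v^+=0.5456  a^+=-5.5653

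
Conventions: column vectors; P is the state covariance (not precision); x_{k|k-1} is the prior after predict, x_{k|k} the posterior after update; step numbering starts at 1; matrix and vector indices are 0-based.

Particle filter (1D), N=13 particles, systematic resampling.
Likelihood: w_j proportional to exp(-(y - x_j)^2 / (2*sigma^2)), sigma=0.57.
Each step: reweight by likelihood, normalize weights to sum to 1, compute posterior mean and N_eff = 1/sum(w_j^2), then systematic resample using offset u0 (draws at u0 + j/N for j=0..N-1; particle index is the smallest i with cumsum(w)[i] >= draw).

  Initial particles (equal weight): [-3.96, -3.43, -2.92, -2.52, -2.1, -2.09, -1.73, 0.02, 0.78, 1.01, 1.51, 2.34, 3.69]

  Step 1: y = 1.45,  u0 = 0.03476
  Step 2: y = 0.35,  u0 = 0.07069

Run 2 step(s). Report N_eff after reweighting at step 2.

step 1: w=[0.0000, 0.0000, 0.0000, 0.0000, 0.0000, 0.0000, 0.0000, 0.0167, 0.1945, 0.2881, 0.3859, 0.1147, 0.0002]  mean=1.2947  Neff=3.5315  idx=[8, 8, 8, 9, 9, 9, 9, 10, 10, 10, 10, 10, 11]
step 2: w=[0.1524, 0.1524, 0.1524, 0.1036, 0.1036, 0.1036, 0.1036, 0.0255, 0.0255, 0.0255, 0.0255, 0.0255, 0.0005]  mean=0.9693  Neff=8.6263  idx=[0, 0, 1, 1, 2, 2, 3, 4, 5, 5, 6, 8, 11]

N_eff = 8.6263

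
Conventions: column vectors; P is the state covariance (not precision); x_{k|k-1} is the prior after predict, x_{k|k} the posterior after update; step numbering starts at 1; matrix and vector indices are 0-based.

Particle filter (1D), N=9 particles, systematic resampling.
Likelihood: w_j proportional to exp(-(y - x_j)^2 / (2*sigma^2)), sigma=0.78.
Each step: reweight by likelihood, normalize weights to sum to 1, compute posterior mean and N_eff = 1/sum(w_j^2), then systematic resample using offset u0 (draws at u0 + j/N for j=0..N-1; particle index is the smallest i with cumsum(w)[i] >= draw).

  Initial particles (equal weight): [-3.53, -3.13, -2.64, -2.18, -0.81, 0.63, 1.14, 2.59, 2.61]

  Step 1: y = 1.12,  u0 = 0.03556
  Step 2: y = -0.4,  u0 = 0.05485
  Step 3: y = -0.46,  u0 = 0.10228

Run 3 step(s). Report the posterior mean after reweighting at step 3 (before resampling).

step 1: w=[0.0000, 0.0000, 0.0000, 0.0001, 0.0213, 0.3735, 0.4548, 0.0770, 0.0734]  mean=1.1273  Neff=2.7929  idx=[5, 5, 5, 5, 6, 6, 6, 6, 7]
step 2: w=[0.1864, 0.1864, 0.1864, 0.1864, 0.0635, 0.0635, 0.0635, 0.0635, 0.0003]  mean=0.7601  Neff=6.4450  idx=[0, 0, 1, 2, 2, 3, 3, 5, 7]
step 3: w=[0.1308, 0.1308, 0.1308, 0.1308, 0.1308, 0.1308, 0.1308, 0.0423, 0.0423]  mean=0.6732  Neff=8.1123  idx=[0, 1, 2, 3, 4, 5, 5, 6, 8]

post_mean = 0.6732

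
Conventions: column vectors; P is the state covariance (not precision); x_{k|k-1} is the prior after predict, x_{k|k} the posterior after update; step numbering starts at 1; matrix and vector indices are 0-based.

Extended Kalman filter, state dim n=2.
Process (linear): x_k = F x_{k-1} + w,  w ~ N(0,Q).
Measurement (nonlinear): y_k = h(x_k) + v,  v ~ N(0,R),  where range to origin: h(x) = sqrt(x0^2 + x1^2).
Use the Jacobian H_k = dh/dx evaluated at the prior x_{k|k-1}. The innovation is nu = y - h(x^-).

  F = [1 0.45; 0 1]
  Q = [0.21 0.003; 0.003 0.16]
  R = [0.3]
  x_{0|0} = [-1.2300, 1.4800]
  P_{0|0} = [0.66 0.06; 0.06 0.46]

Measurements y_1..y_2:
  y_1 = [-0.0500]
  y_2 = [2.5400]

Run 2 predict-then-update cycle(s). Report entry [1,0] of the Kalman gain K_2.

step 1: x^-=[-0.5640, 1.4800]  P^-=[1.0171 0.2700; 0.2700 0.6200]  H_jac=[-0.3561 0.9344]  S=[0.7907]  K=[-0.1390; 0.6111]  nu=[-1.6338]  x^+=[-0.3369, 0.4815]  P^+=[1.0019 0.3372; 0.3372 0.3247]
step 2: x^-=[-0.1202, 0.4815]  P^-=[1.5811 0.4863; 0.4863 0.4847]  H_jac=[-0.2422 0.9702]  S=[0.6205]  K=[0.1432; 0.5681]  nu=[2.0437]  x^+=[0.1724, 1.6425]  P^+=[1.5684 0.4358; 0.4358 0.2845]

K[1,0] = 0.5681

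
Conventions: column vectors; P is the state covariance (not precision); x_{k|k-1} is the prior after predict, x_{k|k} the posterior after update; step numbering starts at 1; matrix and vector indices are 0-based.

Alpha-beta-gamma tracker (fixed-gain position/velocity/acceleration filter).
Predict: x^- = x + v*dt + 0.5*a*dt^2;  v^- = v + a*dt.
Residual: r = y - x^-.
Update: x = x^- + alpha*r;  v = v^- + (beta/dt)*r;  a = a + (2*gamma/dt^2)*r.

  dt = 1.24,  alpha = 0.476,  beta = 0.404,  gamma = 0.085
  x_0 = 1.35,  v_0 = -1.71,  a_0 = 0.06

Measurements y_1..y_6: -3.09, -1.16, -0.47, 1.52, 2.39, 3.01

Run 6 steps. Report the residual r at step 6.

resid = -4.6257

step 1: x_pred=-0.7243  r=-2.3657  x^+=-1.8504  v^+=-2.4064  a^+=-0.2016
step 2: x_pred=-4.9892  r=3.8292  x^+=-3.1665  v^+=-1.4087  a^+=0.2218
step 3: x_pred=-4.7428  r=4.2728  x^+=-2.7089  v^+=0.2584  a^+=0.6942
step 4: x_pred=-1.8548  r=3.3748  x^+=-0.2484  v^+=2.2188  a^+=1.0673
step 5: x_pred=3.3235  r=-0.9335  x^+=2.8791  v^+=3.2381  a^+=0.9641
step 6: x_pred=7.6357  r=-4.6257  x^+=5.4338  v^+=2.9266  a^+=0.4527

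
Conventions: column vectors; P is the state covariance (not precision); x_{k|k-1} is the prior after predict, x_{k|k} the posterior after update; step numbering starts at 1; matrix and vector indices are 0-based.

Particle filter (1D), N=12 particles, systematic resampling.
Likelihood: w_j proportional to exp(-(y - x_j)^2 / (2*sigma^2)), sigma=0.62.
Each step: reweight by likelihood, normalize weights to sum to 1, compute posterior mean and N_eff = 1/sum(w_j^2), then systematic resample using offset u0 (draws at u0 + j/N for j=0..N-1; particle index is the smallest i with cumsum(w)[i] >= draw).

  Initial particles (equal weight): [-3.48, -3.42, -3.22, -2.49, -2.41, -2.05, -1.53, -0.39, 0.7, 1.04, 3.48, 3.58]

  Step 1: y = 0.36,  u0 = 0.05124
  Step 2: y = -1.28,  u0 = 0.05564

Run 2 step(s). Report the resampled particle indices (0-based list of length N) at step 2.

step 1: w=[0.0000, 0.0000, 0.0000, 0.0000, 0.0000, 0.0003, 0.0051, 0.2533, 0.4529, 0.2885, 0.0000, 0.0000]  mean=0.5099  Neff=2.8368  idx=[7, 7, 7, 8, 8, 8, 8, 8, 9, 9, 9, 9]
step 2: w=[0.3230, 0.3230, 0.3230, 0.0055, 0.0055, 0.0055, 0.0055, 0.0055, 0.0008, 0.0008, 0.0008, 0.0008]  mean=-0.3552  Neff=3.1928  idx=[0, 0, 0, 0, 1, 1, 1, 1, 2, 2, 2, 3]

resampled_idx = [0, 0, 0, 0, 1, 1, 1, 1, 2, 2, 2, 3]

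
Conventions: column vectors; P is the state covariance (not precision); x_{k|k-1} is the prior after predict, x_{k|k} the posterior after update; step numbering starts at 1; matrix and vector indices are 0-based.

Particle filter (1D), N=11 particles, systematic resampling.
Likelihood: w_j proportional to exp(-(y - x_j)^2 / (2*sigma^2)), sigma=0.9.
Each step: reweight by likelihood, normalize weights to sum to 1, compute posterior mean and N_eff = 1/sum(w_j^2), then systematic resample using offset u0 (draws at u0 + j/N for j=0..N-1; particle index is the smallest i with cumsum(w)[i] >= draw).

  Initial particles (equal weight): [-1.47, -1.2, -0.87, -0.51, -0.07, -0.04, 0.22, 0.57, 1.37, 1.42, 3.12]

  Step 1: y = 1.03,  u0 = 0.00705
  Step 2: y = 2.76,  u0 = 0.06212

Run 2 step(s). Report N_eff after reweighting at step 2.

N_eff = 4.8892

step 1: w=[0.0044, 0.0096, 0.0223, 0.0479, 0.0982, 0.1022, 0.1382, 0.1818, 0.1929, 0.1886, 0.0140]  mean=0.6369  Neff=6.7524  idx=[1, 4, 5, 5, 6, 7, 7, 8, 8, 9, 9]
step 2: w=[0.0000, 0.0050, 0.0056, 0.0056, 0.0132, 0.0367, 0.0367, 0.2148, 0.2148, 0.2337, 0.2337]  mean=1.2963  Neff=4.8892  idx=[5, 7, 7, 8, 8, 8, 9, 9, 10, 10, 10]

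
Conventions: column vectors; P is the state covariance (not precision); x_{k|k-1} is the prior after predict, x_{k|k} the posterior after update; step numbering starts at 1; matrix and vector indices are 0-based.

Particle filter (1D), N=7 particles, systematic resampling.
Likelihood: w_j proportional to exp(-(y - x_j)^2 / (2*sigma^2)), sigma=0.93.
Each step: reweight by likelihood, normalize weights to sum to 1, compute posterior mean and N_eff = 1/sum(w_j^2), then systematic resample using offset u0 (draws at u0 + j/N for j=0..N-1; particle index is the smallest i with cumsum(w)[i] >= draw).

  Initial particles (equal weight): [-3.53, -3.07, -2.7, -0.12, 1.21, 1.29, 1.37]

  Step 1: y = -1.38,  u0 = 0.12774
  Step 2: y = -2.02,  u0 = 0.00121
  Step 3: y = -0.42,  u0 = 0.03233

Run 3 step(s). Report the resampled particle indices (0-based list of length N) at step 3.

step 1: w=[0.0643, 0.1784, 0.3397, 0.3715, 0.0192, 0.0151, 0.0117]  mean=-1.6776  Neff=3.4468  idx=[1, 2, 2, 2, 3, 3, 5]
step 2: w=[0.1719, 0.2489, 0.2489, 0.2489, 0.0403, 0.0403, 0.0006]  mean=-2.5531  Neff=4.5721  idx=[0, 0, 1, 2, 2, 3, 3]
step 3: w=[0.0612, 0.0612, 0.1755, 0.1755, 0.1755, 0.1755, 0.1755]  mean=-2.7453  Neff=6.1901  idx=[0, 2, 3, 3, 4, 5, 6]

resampled_idx = [0, 2, 3, 3, 4, 5, 6]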